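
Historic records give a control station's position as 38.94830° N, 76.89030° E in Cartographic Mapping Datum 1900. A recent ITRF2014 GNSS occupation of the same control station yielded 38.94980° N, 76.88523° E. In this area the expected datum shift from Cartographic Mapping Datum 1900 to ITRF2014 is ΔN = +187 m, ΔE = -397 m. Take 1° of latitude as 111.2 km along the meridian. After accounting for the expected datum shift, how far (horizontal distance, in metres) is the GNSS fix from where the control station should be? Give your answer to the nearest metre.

Observed coordinate differences: Δφ = +0.00150°, Δλ = -0.00507°.
Converting to metres (1° lat = 111200 m, cos φ = 0.777714): observed ΔN = 166.8 m, observed ΔE = -438.5 m.
Subtracting the expected shift leaves a residual of 166.8 − (187) = -20.2 m north and -438.5 − (-397) = -41.5 m east.
Residual distance = √((-20.2)² + (-41.5)²) = 46.1 m.

46 m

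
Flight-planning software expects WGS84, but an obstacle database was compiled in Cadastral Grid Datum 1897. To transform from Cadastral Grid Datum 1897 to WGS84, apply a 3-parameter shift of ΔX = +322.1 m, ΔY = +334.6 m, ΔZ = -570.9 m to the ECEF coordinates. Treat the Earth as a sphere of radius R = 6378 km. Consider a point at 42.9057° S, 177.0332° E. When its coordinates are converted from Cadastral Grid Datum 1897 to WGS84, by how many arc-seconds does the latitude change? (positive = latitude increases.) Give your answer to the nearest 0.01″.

sin φ = -0.680794, cos φ = 0.732475, sin λ = 0.051757, cos λ = -0.998660.
North component: ΔN = −sin φ cos λ·ΔX − sin φ sin λ·ΔY + cos φ·ΔZ = −(-0.680794)(-0.998660)(322.1) − (-0.680794)(0.051757)(334.6) + (0.732475)(-570.9) = -625.37 m.
1° of latitude spans πR/180 = 111317 m, so Δφ = -625.37 / 111317 × 3600 = -20.224″.

Δφ = -20.22″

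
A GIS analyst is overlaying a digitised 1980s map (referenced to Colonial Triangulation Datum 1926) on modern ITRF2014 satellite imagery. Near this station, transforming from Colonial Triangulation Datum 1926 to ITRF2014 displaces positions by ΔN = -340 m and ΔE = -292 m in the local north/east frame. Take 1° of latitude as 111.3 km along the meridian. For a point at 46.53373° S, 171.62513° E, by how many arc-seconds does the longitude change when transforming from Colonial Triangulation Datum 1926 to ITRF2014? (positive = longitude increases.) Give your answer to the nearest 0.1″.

At latitude -46.53373°, cos φ = 0.687927.
1° of longitude at this latitude = 111.3 × cos φ = 76.57 km, so Δλ = -292.0 / 76566.3 = -0.0038137° = -13.729″.

Δλ = -13.7″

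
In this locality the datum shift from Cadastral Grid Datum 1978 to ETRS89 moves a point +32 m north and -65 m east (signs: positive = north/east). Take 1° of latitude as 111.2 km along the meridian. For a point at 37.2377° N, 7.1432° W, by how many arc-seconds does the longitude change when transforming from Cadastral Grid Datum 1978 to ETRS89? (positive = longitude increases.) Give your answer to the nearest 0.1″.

Δλ = -2.6″

At latitude 37.2377°, cos φ = 0.796132.
1° of longitude at this latitude = 111.2 × cos φ = 88.53 km, so Δλ = -65.0 / 88529.9 = -0.0007342° = -2.643″.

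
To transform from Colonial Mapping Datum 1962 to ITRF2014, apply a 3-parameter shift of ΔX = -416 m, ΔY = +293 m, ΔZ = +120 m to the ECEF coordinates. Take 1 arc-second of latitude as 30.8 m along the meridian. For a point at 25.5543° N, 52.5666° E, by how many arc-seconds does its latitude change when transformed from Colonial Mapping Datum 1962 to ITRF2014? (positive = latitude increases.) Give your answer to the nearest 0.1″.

Δφ = 3.8″

sin φ = 0.431366, cos φ = 0.902177, sin λ = 0.794060, cos λ = 0.607839.
North component: ΔN = −sin φ cos λ·ΔX − sin φ sin λ·ΔY + cos φ·ΔZ = −(0.431366)(0.607839)(-416) − (0.431366)(0.794060)(293) + (0.902177)(120) = 116.98 m.
1° of latitude spans 3600 × 30.80 = 110880 m, so Δφ = 116.98 / 110880 × 3600 = 3.798″.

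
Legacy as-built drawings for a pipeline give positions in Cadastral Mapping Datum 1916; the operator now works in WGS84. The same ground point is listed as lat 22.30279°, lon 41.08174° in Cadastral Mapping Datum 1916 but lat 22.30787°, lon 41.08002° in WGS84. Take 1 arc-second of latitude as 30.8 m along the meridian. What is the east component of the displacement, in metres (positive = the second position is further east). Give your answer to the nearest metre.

ΔE = -176 m

Δφ = 22.30787° − 22.30279° = +0.00508°; Δλ = 41.08002° − 41.08174° = -0.00172°.
1° of latitude = 3600 × 30.80 = 110880 m.
ΔN = Δφ × 110880 = 563.3 m; ΔE = Δλ × 110880 × cos(22.30279°) = -0.00172 × 110880 × 0.925191 = -176.4 m.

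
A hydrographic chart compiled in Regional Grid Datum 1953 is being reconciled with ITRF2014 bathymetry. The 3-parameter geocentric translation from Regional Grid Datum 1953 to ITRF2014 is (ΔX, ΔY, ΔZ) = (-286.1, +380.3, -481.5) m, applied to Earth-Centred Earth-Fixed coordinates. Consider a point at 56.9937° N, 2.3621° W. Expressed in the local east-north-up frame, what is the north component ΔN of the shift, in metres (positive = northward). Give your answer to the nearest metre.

At φ = 56.9937°, λ = -2.3621°: sin φ = 0.838611, cos φ = 0.544731, sin λ = -0.041215, cos λ = 0.999150.
ΔN = −sin φ cos λ·ΔX − sin φ sin λ·ΔY + cos φ·ΔZ = −(0.838611)(0.999150)(-286.1) − (0.838611)(-0.041215)(380.3) + (0.544731)(-481.5) = -9.42 m.

ΔN = -9 m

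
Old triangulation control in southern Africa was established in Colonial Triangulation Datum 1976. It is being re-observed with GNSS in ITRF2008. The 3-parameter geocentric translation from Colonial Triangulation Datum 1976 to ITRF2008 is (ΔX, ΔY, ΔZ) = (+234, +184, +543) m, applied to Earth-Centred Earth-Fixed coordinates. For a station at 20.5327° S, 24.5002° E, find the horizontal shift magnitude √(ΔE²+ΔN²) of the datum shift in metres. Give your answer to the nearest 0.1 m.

The local east axis at (φ, λ) is (−sin λ, cos λ, 0), so ΔE = −sin(24.5002°)·234 + cos(24.5002°)·184 = 70.39 m.
The local north axis is (−sin φ cos λ, −sin φ sin λ, cos φ), giving ΔN = 74.684 + 26.763 + 508.504 = 609.95 m.
Horizontal magnitude = √(ΔE² + ΔN²) = √(70.39² + 609.95²) = 614.00 m.

614.0 m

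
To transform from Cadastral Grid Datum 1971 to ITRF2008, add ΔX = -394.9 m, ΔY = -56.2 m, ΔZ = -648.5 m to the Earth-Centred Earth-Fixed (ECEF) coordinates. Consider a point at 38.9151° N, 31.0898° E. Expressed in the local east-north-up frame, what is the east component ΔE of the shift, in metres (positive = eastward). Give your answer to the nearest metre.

The local east axis at (φ, λ) is (−sin λ, cos λ, 0), so ΔE = −sin(31.0898°)·(-394.9) + cos(31.0898°)·(-56.2) = 155.79 m.

ΔE = 156 m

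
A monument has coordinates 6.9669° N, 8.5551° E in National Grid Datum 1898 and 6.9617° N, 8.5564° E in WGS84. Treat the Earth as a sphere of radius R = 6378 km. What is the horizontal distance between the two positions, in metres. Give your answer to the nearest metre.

596 m

Δφ = 6.9617° − 6.9669° = -0.0052°; Δλ = 8.5564° − 8.5551° = +0.0013°.
1° along a meridian = πR/180 = 111317 m.
ΔN = Δφ × 111317 = -578.8 m; ΔE = Δλ × 111317 × cos(6.9669°) = +0.0013 × 111317 × 0.992616 = 143.6 m.
Distance = √(ΔE² + ΔN²) = √(143.6² + (-578.8)²) = 596.4 m.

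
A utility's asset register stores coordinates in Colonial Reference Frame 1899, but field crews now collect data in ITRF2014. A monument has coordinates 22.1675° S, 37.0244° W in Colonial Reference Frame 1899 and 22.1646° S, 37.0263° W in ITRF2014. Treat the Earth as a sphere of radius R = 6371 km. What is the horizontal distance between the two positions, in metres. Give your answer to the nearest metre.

377 m

Δφ = -22.1646° − -22.1675° = +0.0029°; Δλ = -37.0263° − -37.0244° = -0.0019°.
1° along a meridian = πR/180 = 111195 m.
ΔN = Δφ × 111195 = 322.5 m; ΔE = Δλ × 111195 × cos(-22.1675°) = -0.0019 × 111195 × 0.926085 = -195.7 m.
Distance = √(ΔE² + ΔN²) = √((-195.7)² + 322.5²) = 377.2 m.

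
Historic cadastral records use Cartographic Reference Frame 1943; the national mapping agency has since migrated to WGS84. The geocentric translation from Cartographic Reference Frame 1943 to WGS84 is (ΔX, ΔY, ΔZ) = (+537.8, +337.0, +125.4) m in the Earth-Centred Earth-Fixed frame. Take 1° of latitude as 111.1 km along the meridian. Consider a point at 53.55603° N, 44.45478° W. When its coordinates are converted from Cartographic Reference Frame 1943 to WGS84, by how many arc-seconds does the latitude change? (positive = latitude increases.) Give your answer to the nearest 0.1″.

Δφ = -1.4″

sin φ = 0.804438, cos φ = 0.594036, sin λ = -0.700346, cos λ = 0.713803.
North component: ΔN = −sin φ cos λ·ΔX − sin φ sin λ·ΔY + cos φ·ΔZ = −(0.804438)(0.713803)(537.8) − (0.804438)(-0.700346)(337.0) + (0.594036)(125.4) = -44.46 m.
1° of latitude spans 111100 m, so Δφ = -44.46 / 111100 × 3600 = -1.441″.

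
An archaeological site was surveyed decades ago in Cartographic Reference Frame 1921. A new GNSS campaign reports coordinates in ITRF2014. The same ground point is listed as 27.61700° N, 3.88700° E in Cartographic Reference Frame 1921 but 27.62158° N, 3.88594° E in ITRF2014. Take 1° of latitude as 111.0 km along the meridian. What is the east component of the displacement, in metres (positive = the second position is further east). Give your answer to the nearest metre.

Δφ = 27.62158° − 27.61700° = +0.00458°; Δλ = 3.88594° − 3.88700° = -0.00106°.
ΔN = Δφ × 111000 = 508.4 m; ΔE = Δλ × 111000 × cos(27.61700°) = -0.00106 × 111000 × 0.886066 = -104.3 m.

ΔE = -104 m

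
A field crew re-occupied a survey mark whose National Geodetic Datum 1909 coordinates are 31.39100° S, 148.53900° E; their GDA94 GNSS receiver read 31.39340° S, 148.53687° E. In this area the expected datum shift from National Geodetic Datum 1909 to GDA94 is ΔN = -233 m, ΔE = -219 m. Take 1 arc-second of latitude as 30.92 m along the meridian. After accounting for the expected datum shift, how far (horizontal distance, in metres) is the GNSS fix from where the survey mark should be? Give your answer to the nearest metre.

Observed coordinate differences: Δφ = -0.00240°, Δλ = -0.00213°.
Converting to metres (1° lat = 111312 m, cos φ = 0.853633): observed ΔN = -267.1 m, observed ΔE = -202.4 m.
Subtracting the expected shift leaves a residual of -267.1 − (-233) = -34.1 m north and -202.4 − (-219) = 16.6 m east.
Residual distance = √((-34.1)² + 16.6²) = 38.0 m.

38 m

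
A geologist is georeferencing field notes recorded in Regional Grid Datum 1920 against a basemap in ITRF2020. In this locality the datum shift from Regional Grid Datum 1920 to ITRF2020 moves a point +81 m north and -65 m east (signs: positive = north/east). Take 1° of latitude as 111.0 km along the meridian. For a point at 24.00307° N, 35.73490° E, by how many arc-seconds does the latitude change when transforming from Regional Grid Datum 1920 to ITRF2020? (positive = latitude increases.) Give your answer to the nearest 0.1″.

1° of latitude = 111.0 km, so Δφ = 81.0 / 111000 = 0.0007297° = 2.627″.

Δφ = 2.6″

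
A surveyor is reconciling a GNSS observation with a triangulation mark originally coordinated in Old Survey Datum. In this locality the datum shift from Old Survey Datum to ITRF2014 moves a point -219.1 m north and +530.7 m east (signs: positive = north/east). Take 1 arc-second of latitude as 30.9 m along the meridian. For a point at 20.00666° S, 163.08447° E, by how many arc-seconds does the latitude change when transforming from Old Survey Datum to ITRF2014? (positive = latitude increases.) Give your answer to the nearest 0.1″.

Δφ = -7.1″

1″ of latitude = 30.90 m, so Δφ = -219.1 / 30.90 = -7.091″.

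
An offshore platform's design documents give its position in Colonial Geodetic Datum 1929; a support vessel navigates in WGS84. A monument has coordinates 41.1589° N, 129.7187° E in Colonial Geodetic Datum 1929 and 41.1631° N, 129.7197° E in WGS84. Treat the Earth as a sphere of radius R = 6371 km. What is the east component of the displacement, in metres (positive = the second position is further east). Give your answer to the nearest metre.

Δφ = 41.1631° − 41.1589° = +0.0042°; Δλ = 129.7197° − 129.7187° = +0.0010°.
1° along a meridian = πR/180 = 111195 m.
ΔN = Δφ × 111195 = 467.0 m; ΔE = Δλ × 111195 × cos(41.1589°) = +0.0010 × 111195 × 0.752887 = 83.7 m.

ΔE = 84 m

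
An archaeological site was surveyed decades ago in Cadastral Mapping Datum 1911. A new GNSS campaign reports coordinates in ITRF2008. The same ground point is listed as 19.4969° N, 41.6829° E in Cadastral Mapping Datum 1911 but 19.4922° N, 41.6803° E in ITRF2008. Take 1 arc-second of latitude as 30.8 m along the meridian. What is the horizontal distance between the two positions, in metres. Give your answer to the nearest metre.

Δφ = 19.4922° − 19.4969° = -0.0047°; Δλ = 41.6803° − 41.6829° = -0.0026°.
1° of latitude = 3600 × 30.80 = 110880 m.
ΔN = Δφ × 110880 = -521.1 m; ΔE = Δλ × 110880 × cos(19.4969°) = -0.0026 × 110880 × 0.942660 = -271.8 m.
Distance = √(ΔE² + ΔN²) = √((-271.8)² + (-521.1)²) = 587.7 m.

588 m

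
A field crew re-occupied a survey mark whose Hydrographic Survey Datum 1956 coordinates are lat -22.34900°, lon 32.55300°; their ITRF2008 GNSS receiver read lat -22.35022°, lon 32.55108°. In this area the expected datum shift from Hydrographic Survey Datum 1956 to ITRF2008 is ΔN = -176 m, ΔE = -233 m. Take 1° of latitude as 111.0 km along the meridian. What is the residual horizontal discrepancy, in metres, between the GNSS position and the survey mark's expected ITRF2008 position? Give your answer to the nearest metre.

Observed coordinate differences: Δφ = -0.00122°, Δλ = -0.00192°.
Converting to metres (1° lat = 111000 m, cos φ = 0.924885): observed ΔN = -135.4 m, observed ΔE = -197.1 m.
Subtracting the expected shift leaves a residual of -135.4 − (-176) = 40.6 m north and -197.1 − (-233) = 35.9 m east.
Residual distance = √(40.6² + 35.9²) = 54.2 m.

54 m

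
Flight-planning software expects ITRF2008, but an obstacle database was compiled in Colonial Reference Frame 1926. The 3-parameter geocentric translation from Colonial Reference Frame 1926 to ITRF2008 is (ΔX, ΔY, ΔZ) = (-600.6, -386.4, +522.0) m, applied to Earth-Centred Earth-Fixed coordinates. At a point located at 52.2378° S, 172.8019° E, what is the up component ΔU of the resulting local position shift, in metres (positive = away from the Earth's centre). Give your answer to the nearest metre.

ΔU = -77 m

The local up (radial) axis is (cos φ cos λ, cos φ sin λ, sin φ), giving ΔU = 364.900 − 29.649 − 412.672 = -77.42 m.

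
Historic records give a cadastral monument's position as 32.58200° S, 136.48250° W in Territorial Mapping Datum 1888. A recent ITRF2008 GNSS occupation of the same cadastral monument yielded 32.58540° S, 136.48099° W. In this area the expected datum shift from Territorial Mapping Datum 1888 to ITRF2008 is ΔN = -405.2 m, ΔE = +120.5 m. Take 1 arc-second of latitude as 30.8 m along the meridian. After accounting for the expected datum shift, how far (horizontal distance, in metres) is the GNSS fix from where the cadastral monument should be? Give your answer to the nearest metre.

35 m

Observed coordinate differences: Δφ = -0.00340°, Δλ = +0.00151°.
Converting to metres (1° lat = 110880 m, cos φ = 0.842622): observed ΔN = -377.0 m, observed ΔE = 141.1 m.
Subtracting the expected shift leaves a residual of -377.0 − (-405.2) = 28.2 m north and 141.1 − (120.5) = 20.6 m east.
Residual distance = √(28.2² + 20.6²) = 34.9 m.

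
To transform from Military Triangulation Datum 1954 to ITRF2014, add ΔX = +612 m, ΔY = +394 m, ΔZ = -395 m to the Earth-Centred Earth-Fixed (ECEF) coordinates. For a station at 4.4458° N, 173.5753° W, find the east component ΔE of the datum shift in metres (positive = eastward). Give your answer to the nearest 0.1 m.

At φ = 4.4458°, λ = -173.5753°: sin φ = 0.077516, cos φ = 0.996991, sin λ = -0.111897, cos λ = -0.993720.
ΔE = −sin λ·ΔX + cos λ·ΔY = −(-0.111897)·(612) + (-0.993720)·(394) = -323.04 m.

ΔE = -323.0 m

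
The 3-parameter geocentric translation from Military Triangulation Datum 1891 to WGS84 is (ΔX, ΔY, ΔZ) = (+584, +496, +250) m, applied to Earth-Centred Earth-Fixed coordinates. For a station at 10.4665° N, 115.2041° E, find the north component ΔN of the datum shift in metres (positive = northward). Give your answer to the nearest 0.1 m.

ΔN = 209.5 m

At φ = 10.4665°, λ = 115.2041°: sin φ = 0.181661, cos φ = 0.983361, sin λ = 0.904797, cos λ = -0.425844.
ΔN = −sin φ cos λ·ΔX − sin φ sin λ·ΔY + cos φ·ΔZ = −(0.181661)(-0.425844)(584) − (0.181661)(0.904797)(496) + (0.983361)(250) = 209.49 m.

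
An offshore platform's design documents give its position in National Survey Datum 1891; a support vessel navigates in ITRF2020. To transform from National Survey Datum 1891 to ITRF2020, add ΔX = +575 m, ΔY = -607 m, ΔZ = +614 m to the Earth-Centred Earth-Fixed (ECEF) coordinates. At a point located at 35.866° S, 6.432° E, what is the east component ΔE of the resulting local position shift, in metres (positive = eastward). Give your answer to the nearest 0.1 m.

ΔE = -667.6 m

The local east axis at (φ, λ) is (−sin λ, cos λ, 0), so ΔE = −sin(6.432°)·575 + cos(6.432°)·(-607) = -667.59 m.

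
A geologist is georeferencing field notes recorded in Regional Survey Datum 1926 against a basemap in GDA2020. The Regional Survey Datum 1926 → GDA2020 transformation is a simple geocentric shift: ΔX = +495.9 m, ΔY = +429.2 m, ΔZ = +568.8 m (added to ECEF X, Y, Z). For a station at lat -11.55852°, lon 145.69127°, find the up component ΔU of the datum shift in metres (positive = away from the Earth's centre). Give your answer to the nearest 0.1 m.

ΔU = -278.3 m

The local up (radial) axis is (cos φ cos λ, cos φ sin λ, sin φ), giving ΔU = -401.313 + 237.013 − 113.970 = -278.27 m.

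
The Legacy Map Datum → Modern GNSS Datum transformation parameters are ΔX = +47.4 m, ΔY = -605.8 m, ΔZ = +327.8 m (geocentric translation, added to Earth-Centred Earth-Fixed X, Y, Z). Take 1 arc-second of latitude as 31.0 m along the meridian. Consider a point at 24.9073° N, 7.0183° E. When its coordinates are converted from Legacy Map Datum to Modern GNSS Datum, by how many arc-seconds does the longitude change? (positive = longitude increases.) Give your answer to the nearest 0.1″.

Δλ = -21.6″

sin φ = 0.421151, cos φ = 0.906990, sin λ = 0.122186, cos λ = 0.992507.
East component: ΔE = −sin λ·ΔX + cos λ·ΔY = −(0.122186)(47.4) + (0.992507)(-605.8) = -607.05 m.
1° of latitude spans 3600 × 31.00 = 111600 m; at latitude φ, 1° of longitude spans that × cos φ = 101220.1 m, so Δλ = -607.05 / 101220.1 × 3600 = -21.590″.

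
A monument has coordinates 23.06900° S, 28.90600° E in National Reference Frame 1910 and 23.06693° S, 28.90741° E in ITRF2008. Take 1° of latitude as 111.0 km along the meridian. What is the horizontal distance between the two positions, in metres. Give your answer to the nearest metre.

Δφ = -23.06693° − -23.06900° = +0.00207°; Δλ = 28.90741° − 28.90600° = +0.00141°.
ΔN = Δφ × 111000 = 229.8 m; ΔE = Δλ × 111000 × cos(-23.06900°) = +0.00141 × 111000 × 0.920034 = 144.0 m.
Distance = √(ΔE² + ΔN²) = √(144.0² + 229.8²) = 271.2 m.

271 m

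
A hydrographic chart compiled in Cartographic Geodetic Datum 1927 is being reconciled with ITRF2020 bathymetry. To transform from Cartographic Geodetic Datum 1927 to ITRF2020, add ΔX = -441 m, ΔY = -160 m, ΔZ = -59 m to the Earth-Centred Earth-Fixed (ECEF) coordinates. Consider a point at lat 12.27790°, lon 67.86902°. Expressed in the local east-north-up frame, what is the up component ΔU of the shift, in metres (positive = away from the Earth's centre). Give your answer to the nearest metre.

ΔU = -320 m

At φ = 12.27790°, λ = 67.86902°: sin φ = 0.212654, cos φ = 0.977128, sin λ = 0.926325, cos λ = 0.376725.
ΔU = cos φ cos λ·ΔX + cos φ sin λ·ΔY + sin φ·ΔZ = (0.977128)(0.376725)(-441) + (0.977128)(0.926325)(-160) + (0.212654)(-59) = -319.70 m.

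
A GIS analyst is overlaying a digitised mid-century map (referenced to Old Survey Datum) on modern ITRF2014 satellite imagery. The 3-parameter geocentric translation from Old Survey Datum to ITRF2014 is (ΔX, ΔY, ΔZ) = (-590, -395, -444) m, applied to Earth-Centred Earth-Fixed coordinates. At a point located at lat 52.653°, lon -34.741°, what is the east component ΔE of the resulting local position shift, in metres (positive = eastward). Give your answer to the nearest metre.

ΔE = -661 m

At φ = 52.653°, λ = -34.741°: sin φ = 0.794976, cos φ = 0.606641, sin λ = -0.569868, cos λ = 0.821736.
ΔE = −sin λ·ΔX + cos λ·ΔY = −(-0.569868)·(-590) + (0.821736)·(-395) = -660.81 m.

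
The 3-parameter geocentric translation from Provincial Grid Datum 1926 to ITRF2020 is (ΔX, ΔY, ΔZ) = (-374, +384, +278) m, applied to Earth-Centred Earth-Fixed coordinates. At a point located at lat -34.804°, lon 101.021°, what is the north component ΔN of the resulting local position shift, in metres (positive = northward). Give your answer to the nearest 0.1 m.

ΔN = 484.2 m

The local north axis is (−sin φ cos λ, −sin φ sin λ, cos φ), giving ΔN = 40.808 + 215.134 + 228.268 = 484.21 m.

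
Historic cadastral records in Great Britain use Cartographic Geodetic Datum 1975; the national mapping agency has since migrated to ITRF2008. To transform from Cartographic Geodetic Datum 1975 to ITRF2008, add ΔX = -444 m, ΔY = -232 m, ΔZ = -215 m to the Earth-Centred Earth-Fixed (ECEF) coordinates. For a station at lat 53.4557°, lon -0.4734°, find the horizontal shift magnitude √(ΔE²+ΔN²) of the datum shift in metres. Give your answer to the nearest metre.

At φ = 53.4557°, λ = -0.4734°: sin φ = 0.803397, cos φ = 0.595444, sin λ = -0.008262, cos λ = 0.999966.
ΔE = −sin λ·ΔX + cos λ·ΔY = −(-0.008262)·(-444) + (0.999966)·(-232) = -235.66 m.
ΔN = −sin φ cos λ·ΔX − sin φ sin λ·ΔY + cos φ·ΔZ = −(0.803397)(0.999966)(-444) − (0.803397)(-0.008262)(-232) + (0.595444)(-215) = 227.14 m.
Horizontal magnitude = √(ΔE² + ΔN²) = √((-235.66)² + 227.14²) = 327.30 m.

327 m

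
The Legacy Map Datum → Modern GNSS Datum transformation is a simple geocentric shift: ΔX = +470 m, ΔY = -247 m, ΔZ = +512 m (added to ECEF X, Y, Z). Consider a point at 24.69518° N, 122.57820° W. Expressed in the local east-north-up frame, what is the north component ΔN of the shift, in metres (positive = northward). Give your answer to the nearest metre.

At φ = 24.69518°, λ = -122.57820°: sin φ = 0.417791, cos φ = 0.908543, sin λ = -0.842657, cos λ = -0.538450.
ΔN = −sin φ cos λ·ΔX − sin φ sin λ·ΔY + cos φ·ΔZ = −(0.417791)(-0.538450)(470) − (0.417791)(-0.842657)(-247) + (0.908543)(512) = 483.95 m.

ΔN = 484 m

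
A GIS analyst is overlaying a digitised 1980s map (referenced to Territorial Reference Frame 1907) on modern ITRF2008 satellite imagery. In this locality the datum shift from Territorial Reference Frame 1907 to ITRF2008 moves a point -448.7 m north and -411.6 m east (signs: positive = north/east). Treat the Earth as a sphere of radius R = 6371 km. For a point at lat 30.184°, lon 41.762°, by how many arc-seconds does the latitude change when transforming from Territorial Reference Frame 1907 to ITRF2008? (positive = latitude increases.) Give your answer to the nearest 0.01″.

Δφ = -14.53″

On a sphere of radius R, 1 rad of latitude = R, so Δφ = ΔN / R = -448.7 / 6371000 = -7.0429e-05 rad = -14.527″.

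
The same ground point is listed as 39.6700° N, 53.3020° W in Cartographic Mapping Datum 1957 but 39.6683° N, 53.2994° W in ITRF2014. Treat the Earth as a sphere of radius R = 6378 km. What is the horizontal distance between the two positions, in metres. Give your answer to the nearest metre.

292 m

Δφ = 39.6683° − 39.6700° = -0.0017°; Δλ = -53.2994° − -53.3020° = +0.0026°.
1° along a meridian = πR/180 = 111317 m.
ΔN = Δφ × 111317 = -189.2 m; ΔE = Δλ × 111317 × cos(39.6700°) = +0.0026 × 111317 × 0.769734 = 222.8 m.
Distance = √(ΔE² + ΔN²) = √(222.8² + (-189.2)²) = 292.3 m.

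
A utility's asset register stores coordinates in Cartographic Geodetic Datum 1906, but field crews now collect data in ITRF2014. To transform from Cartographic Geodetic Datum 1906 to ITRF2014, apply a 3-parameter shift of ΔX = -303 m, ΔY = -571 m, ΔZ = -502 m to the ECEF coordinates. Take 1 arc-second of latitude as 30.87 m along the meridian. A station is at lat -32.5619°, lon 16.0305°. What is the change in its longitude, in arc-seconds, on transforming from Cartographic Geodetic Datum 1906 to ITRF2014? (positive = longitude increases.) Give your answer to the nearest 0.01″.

Δλ = -17.88″

sin φ = -0.538210, cos φ = 0.842810, sin λ = 0.276149, cos λ = 0.961115.
East component: ΔE = −sin λ·ΔX + cos λ·ΔY = −(0.276149)(-303) + (0.961115)(-571) = -465.12 m.
1° of latitude spans 3600 × 30.87 = 111132 m; at latitude φ, 1° of longitude spans that × cos φ = 93663.2 m, so Δλ = -465.12 / 93663.2 × 3600 = -17.877″.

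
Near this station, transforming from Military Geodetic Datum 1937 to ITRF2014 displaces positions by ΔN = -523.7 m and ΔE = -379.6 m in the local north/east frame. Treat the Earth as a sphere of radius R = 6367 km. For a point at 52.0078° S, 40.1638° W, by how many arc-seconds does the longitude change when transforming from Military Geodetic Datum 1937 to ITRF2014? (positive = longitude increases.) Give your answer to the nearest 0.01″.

Δλ = -19.98″

At latitude -52.0078°, cos φ = 0.615554.
One radian of longitude at latitude φ spans R cos φ, so Δλ = ΔE / (R cos φ) = -379.6 / (6367000 × 0.615554) = -9.6856e-05 rad = -19.978″.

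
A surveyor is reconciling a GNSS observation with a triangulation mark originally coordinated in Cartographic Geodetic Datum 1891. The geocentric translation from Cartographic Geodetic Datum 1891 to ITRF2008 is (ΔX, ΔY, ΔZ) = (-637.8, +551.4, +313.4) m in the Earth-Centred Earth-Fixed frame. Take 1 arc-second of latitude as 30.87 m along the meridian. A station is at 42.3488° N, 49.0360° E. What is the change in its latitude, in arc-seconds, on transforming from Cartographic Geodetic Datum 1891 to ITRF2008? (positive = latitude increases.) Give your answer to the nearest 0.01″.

sin φ = 0.673642, cos φ = 0.739058, sin λ = 0.755122, cos λ = 0.655585.
North component: ΔN = −sin φ cos λ·ΔX − sin φ sin λ·ΔY + cos φ·ΔZ = −(0.673642)(0.655585)(-637.8) − (0.673642)(0.755122)(551.4) + (0.739058)(313.4) = 232.80 m.
1° of latitude spans 3600 × 30.87 = 111132 m, so Δφ = 232.80 / 111132 × 3600 = 7.541″.

Δφ = 7.54″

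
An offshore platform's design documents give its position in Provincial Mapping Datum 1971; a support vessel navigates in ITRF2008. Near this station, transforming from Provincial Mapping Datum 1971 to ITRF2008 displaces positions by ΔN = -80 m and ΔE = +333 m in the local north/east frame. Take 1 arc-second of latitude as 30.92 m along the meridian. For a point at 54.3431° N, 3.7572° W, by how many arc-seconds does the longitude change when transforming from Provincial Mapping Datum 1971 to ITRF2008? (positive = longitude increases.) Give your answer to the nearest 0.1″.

Δλ = 18.5″

At latitude 54.3431°, cos φ = 0.582930.
1″ of longitude at this latitude = 30.92 × cos φ = 18.0242 m, so Δλ = 333.0 / 18.0242 = 18.475″.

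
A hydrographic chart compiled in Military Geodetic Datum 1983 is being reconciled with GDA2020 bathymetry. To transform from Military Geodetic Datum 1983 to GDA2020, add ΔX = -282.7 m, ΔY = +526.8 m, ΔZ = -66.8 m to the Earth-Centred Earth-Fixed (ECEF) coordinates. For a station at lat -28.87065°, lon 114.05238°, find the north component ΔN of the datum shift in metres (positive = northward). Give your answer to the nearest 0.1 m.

The local north axis is (−sin φ cos λ, −sin φ sin λ, cos φ), giving ΔN = 55.632 + 232.272 − 58.498 = 229.41 m.

ΔN = 229.4 m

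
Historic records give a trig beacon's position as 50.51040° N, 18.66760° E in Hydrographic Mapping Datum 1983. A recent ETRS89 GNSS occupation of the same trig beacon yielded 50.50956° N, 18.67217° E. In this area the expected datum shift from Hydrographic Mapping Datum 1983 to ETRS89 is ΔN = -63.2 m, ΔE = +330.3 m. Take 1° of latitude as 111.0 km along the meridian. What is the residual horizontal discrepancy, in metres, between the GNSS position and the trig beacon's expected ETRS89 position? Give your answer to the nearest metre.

Observed coordinate differences: Δφ = -0.00084°, Δλ = +0.00457°.
Converting to metres (1° lat = 111000 m, cos φ = 0.635938): observed ΔN = -93.2 m, observed ΔE = 322.6 m.
Subtracting the expected shift leaves a residual of -93.2 − (-63.2) = -30.0 m north and 322.6 − (330.3) = -7.7 m east.
Residual distance = √((-30.0)² + (-7.7)²) = 31.0 m.

31 m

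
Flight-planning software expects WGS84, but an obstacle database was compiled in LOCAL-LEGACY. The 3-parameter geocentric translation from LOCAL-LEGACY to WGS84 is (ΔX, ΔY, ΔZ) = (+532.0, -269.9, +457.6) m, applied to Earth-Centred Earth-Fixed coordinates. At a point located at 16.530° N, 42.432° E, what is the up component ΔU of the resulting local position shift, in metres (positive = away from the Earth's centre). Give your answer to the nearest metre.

The local up (radial) axis is (cos φ cos λ, cos φ sin λ, sin φ), giving ΔU = 376.430 − 174.579 + 130.195 = 332.05 m.

ΔU = 332 m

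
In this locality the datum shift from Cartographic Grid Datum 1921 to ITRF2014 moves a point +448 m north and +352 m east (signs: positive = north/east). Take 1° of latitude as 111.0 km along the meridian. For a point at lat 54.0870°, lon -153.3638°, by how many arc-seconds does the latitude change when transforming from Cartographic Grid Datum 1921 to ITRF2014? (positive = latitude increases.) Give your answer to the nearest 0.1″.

Δφ = 14.5″

1° of latitude = 111.0 km, so Δφ = 448.0 / 111000 = 0.0040360° = 14.530″.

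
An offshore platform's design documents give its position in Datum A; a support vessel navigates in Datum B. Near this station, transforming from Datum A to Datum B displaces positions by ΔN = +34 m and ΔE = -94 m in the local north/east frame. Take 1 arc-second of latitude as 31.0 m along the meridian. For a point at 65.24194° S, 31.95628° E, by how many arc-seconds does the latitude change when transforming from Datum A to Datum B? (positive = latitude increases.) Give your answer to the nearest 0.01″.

Δφ = 1.10″

1″ of latitude = 31.00 m, so Δφ = 34.0 / 31.00 = 1.097″.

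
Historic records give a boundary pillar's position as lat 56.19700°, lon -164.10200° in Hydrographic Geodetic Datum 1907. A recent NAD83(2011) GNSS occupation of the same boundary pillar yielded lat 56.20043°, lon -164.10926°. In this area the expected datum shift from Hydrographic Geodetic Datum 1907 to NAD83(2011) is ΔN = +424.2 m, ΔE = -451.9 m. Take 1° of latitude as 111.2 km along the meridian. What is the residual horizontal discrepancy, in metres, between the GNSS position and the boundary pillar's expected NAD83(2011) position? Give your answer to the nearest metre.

Observed coordinate differences: Δφ = +0.00343°, Δλ = -0.00726°.
Converting to metres (1° lat = 111200 m, cos φ = 0.556339): observed ΔN = 381.4 m, observed ΔE = -449.1 m.
Subtracting the expected shift leaves a residual of 381.4 − (424.2) = -42.8 m north and -449.1 − (-451.9) = 2.8 m east.
Residual distance = √((-42.8)² + 2.8²) = 42.9 m.

43 m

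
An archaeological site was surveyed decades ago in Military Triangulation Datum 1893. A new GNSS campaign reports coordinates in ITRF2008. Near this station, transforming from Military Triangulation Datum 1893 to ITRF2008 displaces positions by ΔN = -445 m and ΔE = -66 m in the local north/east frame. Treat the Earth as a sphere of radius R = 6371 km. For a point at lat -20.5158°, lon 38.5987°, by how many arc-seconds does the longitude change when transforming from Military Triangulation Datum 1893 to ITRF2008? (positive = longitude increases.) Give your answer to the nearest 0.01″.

At latitude -20.5158°, cos φ = 0.936576.
One radian of longitude at latitude φ spans R cos φ, so Δλ = ΔE / (R cos φ) = -66.0 / (6371000 × 0.936576) = -1.1061e-05 rad = -2.281″.

Δλ = -2.28″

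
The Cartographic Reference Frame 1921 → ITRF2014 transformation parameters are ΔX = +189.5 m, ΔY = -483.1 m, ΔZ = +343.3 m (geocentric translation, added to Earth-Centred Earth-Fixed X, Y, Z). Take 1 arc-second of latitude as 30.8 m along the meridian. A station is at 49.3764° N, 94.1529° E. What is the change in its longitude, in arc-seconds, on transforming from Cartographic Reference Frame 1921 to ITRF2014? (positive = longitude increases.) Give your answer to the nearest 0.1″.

sin φ = 0.759003, cos φ = 0.651087, sin λ = 0.997374, cos λ = -0.072418.
East component: ΔE = −sin λ·ΔX + cos λ·ΔY = −(0.997374)(189.5) + (-0.072418)(-483.1) = -154.02 m.
1° of latitude spans 3600 × 30.80 = 110880 m; at latitude φ, 1° of longitude spans that × cos φ = 72192.5 m, so Δλ = -154.02 / 72192.5 × 3600 = -7.680″.

Δλ = -7.7″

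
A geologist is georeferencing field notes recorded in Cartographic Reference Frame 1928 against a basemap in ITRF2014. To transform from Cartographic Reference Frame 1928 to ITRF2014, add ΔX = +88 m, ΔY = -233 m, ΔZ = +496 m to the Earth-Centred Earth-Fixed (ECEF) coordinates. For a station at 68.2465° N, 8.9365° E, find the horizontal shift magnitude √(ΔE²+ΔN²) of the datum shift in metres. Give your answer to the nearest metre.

The local east axis at (φ, λ) is (−sin λ, cos λ, 0), so ΔE = −sin(8.9365°)·88 + cos(8.9365°)·(-233) = -243.84 m.
The local north axis is (−sin φ cos λ, −sin φ sin λ, cos φ), giving ΔN = -80.741 + 33.617 + 183.825 = 136.70 m.
Horizontal magnitude = √(ΔE² + ΔN²) = √((-243.84)² + 136.70²) = 279.55 m.

280 m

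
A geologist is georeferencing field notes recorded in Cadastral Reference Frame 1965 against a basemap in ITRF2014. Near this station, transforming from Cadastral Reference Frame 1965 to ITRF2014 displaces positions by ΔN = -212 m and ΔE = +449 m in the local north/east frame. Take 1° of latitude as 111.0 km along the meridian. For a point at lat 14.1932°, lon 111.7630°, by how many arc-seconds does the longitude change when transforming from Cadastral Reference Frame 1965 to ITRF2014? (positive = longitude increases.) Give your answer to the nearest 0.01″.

Δλ = 15.02″

At latitude 14.1932°, cos φ = 0.969474.
1° of longitude at this latitude = 111.0 × cos φ = 107.61 km, so Δλ = 449.0 / 107611.7 = 0.0041724° = 15.021″.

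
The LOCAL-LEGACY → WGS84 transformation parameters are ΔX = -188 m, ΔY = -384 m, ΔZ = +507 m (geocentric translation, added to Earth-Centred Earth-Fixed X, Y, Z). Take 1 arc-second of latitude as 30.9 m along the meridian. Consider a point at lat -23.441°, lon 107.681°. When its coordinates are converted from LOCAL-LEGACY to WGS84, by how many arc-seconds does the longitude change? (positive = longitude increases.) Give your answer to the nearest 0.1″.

Δλ = 10.4″

sin φ = -0.397805, cos φ = 0.917470, sin λ = 0.952762, cos λ = -0.303717.
East component: ΔE = −sin λ·ΔX + cos λ·ΔY = −(0.952762)(-188) + (-0.303717)(-384) = 295.75 m.
1° of latitude spans 3600 × 30.90 = 111240 m; at latitude φ, 1° of longitude spans that × cos φ = 102059.4 m, so Δλ = 295.75 / 102059.4 × 3600 = 10.432″.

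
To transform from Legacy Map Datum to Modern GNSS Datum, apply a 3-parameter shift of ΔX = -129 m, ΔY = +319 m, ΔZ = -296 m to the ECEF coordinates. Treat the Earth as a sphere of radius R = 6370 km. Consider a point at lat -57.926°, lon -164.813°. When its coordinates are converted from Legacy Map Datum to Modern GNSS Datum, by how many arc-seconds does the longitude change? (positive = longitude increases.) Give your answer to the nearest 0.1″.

Δλ = -20.8″

sin φ = -0.847363, cos φ = 0.531014, sin λ = -0.261970, cos λ = -0.965076.
East component: ΔE = −sin λ·ΔX + cos λ·ΔY = −(-0.261970)(-129) + (-0.965076)(319) = -341.65 m.
1° of latitude spans πR/180 = 111177 m; at latitude φ, 1° of longitude spans that × cos φ = 59036.8 m, so Δλ = -341.65 / 59036.8 × 3600 = -20.834″.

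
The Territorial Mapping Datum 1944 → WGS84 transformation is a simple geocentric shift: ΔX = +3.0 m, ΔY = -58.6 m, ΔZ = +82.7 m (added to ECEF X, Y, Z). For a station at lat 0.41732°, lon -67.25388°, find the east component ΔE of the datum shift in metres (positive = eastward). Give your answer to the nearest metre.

ΔE = -20 m

The local east axis at (φ, λ) is (−sin λ, cos λ, 0), so ΔE = −sin(-67.25388°)·3.0 + cos(-67.25388°)·(-58.6) = -19.89 m.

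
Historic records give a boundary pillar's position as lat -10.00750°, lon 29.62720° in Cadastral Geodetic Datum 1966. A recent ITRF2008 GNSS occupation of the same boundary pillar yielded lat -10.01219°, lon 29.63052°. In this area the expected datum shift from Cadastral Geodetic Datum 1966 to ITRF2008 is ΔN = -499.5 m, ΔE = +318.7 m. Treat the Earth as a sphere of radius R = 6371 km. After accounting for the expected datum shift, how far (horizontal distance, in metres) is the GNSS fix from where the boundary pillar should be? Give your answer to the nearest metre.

50 m

Observed coordinate differences: Δφ = -0.00469°, Δλ = +0.00332°.
Converting to metres (1° lat = 111195 m, cos φ = 0.984785): observed ΔN = -521.5 m, observed ΔE = 363.6 m.
Subtracting the expected shift leaves a residual of -521.5 − (-499.5) = -22.0 m north and 363.6 − (318.7) = 44.9 m east.
Residual distance = √((-22.0)² + 44.9²) = 50.0 m.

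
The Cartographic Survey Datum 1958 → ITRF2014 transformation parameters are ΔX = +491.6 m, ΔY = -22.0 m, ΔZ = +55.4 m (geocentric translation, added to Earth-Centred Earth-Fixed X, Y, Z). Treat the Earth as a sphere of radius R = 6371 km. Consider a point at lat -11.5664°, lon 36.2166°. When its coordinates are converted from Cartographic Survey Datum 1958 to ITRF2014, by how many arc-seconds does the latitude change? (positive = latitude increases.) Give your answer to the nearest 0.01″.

Δφ = 4.25″

sin φ = -0.200503, cos φ = 0.979693, sin λ = 0.590839, cos λ = 0.806789.
North component: ΔN = −sin φ cos λ·ΔX − sin φ sin λ·ΔY + cos φ·ΔZ = −(-0.200503)(0.806789)(491.6) − (-0.200503)(0.590839)(-22.0) + (0.979693)(55.4) = 131.19 m.
1° of latitude spans πR/180 = 111195 m, so Δφ = 131.19 / 111195 × 3600 = 4.247″.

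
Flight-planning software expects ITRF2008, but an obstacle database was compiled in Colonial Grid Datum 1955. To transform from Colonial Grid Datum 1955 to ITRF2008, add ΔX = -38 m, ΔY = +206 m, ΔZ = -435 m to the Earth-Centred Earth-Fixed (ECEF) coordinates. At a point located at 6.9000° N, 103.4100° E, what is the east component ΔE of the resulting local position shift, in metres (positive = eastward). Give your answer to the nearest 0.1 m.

ΔE = -10.8 m

The local east axis at (φ, λ) is (−sin λ, cos λ, 0), so ΔE = −sin(103.4100°)·(-38) + cos(103.4100°)·206 = -10.81 m.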